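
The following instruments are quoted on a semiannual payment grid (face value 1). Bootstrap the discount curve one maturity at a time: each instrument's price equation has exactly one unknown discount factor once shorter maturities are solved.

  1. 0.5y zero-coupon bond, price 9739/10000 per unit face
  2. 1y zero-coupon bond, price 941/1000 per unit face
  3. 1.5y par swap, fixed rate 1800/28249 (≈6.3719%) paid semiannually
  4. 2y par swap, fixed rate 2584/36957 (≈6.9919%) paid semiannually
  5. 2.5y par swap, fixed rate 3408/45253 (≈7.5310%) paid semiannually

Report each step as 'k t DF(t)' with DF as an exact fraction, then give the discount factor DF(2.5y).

step 1 [0.5y] zero: DF = P = 9739/10000 ≈ 0.973900
step 2 [1y] zero: DF = P = 941/1000 ≈ 0.941000
step 3 [1.5y] swap r/2=900/28249: DF=(1 − 900/28249·(0.973900+0.941000))/(1+900/28249) = 91/100 ≈ 0.910000
step 4 [2y] swap r/2=1292/36957: DF=(1 − 1292/36957·(0.973900+0.941000+0.910000))/(1+1292/36957) = 2177/2500 ≈ 0.870800
step 5 [2.5y] swap r/2=1704/45253: DF=(1 − 1704/45253·(0.973900+0.941000+0.910000+0.870800))/(1+1704/45253) = 1037/1250 ≈ 0.829600

1 1/2 9739/10000
2 1 941/1000
3 3/2 91/100
4 2 2177/2500
5 5/2 1037/1250
DF(2.5y) = 1037/1250 ≈ 0.829600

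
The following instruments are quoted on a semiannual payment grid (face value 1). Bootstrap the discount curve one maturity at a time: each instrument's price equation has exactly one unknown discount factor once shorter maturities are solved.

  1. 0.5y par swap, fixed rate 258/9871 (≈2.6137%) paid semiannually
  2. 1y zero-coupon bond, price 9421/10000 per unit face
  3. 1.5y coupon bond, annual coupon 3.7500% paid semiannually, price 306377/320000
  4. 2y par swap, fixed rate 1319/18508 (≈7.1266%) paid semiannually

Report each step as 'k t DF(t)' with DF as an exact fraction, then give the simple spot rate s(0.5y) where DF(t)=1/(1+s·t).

1 1/2 9871/10000
2 1 9421/10000
3 3/2 9043/10000
4 2 8681/10000
s(0.5y) = (1/(9871/10000) − 1)/(1/2) = 258/9871 ≈ 2.6137%

step 1 [0.5y] swap r/2=129/9871: DF=(1 − 129/9871·(0))/(1+129/9871) = 9871/10000 ≈ 0.987100
step 2 [1y] zero: DF = P = 9421/10000 ≈ 0.942100
step 3 [1.5y] bond c/2=3/160: DF=(306377/320000 − 3/160·(0.987100+0.942100))/(1+3/160) = 9043/10000 ≈ 0.904300
step 4 [2y] swap r/2=1319/37016: DF=(1 − 1319/37016·(0.987100+0.942100+0.904300))/(1+1319/37016) = 8681/10000 ≈ 0.868100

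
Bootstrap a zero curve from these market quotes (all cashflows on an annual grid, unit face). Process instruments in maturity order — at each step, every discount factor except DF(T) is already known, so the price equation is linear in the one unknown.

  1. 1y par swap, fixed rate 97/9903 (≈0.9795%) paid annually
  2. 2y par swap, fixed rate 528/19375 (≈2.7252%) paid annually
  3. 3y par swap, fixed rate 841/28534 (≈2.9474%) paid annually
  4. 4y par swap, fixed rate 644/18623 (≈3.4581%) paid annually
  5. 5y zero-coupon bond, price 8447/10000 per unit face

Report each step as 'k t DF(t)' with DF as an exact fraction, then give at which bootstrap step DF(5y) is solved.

step 1 [1y] swap r/1=97/9903: DF=(1 − 97/9903·(0))/(1+97/9903) = 9903/10000 ≈ 0.990300
step 2 [2y] swap r/1=528/19375: DF=(1 − 528/19375·(0.990300))/(1+528/19375) = 592/625 ≈ 0.947200
step 3 [3y] swap r/1=841/28534: DF=(1 − 841/28534·(0.990300+0.947200))/(1+841/28534) = 9159/10000 ≈ 0.915900
step 4 [4y] swap r/1=644/18623: DF=(1 − 644/18623·(0.990300+0.947200+0.915900))/(1+644/18623) = 1089/1250 ≈ 0.871200
step 5 [5y] zero: DF = P = 8447/10000 ≈ 0.844700

1 1 9903/10000
2 2 592/625
3 3 9159/10000
4 4 1089/1250
5 5 8447/10000
DF(5y) is solved at step 5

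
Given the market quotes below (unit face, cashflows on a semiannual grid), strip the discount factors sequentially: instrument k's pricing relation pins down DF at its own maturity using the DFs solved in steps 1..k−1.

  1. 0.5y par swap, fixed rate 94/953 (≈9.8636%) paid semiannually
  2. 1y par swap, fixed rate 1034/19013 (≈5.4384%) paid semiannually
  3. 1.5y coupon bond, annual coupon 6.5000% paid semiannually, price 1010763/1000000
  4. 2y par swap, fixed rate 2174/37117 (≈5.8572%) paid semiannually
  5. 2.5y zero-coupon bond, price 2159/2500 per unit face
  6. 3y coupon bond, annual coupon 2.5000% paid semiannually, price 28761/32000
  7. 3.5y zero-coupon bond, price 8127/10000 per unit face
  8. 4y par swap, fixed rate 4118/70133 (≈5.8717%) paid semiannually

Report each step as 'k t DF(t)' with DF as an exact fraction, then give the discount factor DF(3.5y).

1 1/2 953/1000
2 1 9483/10000
3 3/2 9191/10000
4 2 8913/10000
5 5/2 2159/2500
6 3 1039/1250
7 7/2 8127/10000
8 4 7941/10000
DF(3.5y) = 8127/10000 ≈ 0.812700

step 1 [0.5y] swap r/2=47/953: DF=(1 − 47/953·(0))/(1+47/953) = 953/1000 ≈ 0.953000
step 2 [1y] swap r/2=517/19013: DF=(1 − 517/19013·(0.953000))/(1+517/19013) = 9483/10000 ≈ 0.948300
step 3 [1.5y] bond c/2=13/400: DF=(1010763/1000000 − 13/400·(0.953000+0.948300))/(1+13/400) = 9191/10000 ≈ 0.919100
step 4 [2y] swap r/2=1087/37117: DF=(1 − 1087/37117·(0.953000+0.948300+0.919100))/(1+1087/37117) = 8913/10000 ≈ 0.891300
step 5 [2.5y] zero: DF = P = 2159/2500 ≈ 0.863600
step 6 [3y] bond c/2=1/80: DF=(28761/32000 − 1/80·(0.953000+0.948300+0.919100+0.891300+0.863600))/(1+1/80) = 1039/1250 ≈ 0.831200
step 7 [3.5y] zero: DF = P = 8127/10000 ≈ 0.812700
step 8 [4y] swap r/2=2059/70133: DF=(1 − 2059/70133·(0.953000+0.948300+0.919100+0.891300+0.863600+0.831200+0.812700))/(1+2059/70133) = 7941/10000 ≈ 0.794100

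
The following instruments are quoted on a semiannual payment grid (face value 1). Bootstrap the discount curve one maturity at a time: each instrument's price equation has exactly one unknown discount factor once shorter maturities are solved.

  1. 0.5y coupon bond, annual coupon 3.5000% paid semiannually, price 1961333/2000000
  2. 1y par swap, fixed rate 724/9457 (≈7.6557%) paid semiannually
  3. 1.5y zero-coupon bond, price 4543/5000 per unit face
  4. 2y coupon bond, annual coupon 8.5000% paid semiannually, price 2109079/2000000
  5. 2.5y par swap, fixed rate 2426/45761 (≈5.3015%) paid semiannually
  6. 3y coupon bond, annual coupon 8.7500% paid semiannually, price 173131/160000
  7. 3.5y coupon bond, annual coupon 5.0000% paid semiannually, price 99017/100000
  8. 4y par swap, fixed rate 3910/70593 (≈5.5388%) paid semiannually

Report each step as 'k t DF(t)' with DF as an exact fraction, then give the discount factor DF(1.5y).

1 1/2 4819/5000
2 1 2319/2500
3 3/2 4543/5000
4 2 4487/5000
5 5/2 8787/10000
6 3 8449/10000
7 7/2 4169/5000
8 4 1609/2000
DF(1.5y) = 4543/5000 ≈ 0.908600

step 1 [0.5y] bond c/2=7/400: DF=(1961333/2000000 − 7/400·(0))/(1+7/400) = 4819/5000 ≈ 0.963800
step 2 [1y] swap r/2=362/9457: DF=(1 − 362/9457·(0.963800))/(1+362/9457) = 2319/2500 ≈ 0.927600
step 3 [1.5y] zero: DF = P = 4543/5000 ≈ 0.908600
step 4 [2y] bond c/2=17/400: DF=(2109079/2000000 − 17/400·(0.963800+0.927600+0.908600))/(1+17/400) = 4487/5000 ≈ 0.897400
step 5 [2.5y] swap r/2=1213/45761: DF=(1 − 1213/45761·(0.963800+0.927600+0.908600+0.897400))/(1+1213/45761) = 8787/10000 ≈ 0.878700
step 6 [3y] bond c/2=7/160: DF=(173131/160000 − 7/160·(0.963800+0.927600+0.908600+0.897400+0.878700))/(1+7/160) = 8449/10000 ≈ 0.844900
step 7 [3.5y] bond c/2=1/40: DF=(99017/100000 − 1/40·(0.963800+0.927600+0.908600+0.897400+0.878700+0.844900))/(1+1/40) = 4169/5000 ≈ 0.833800
step 8 [4y] swap r/2=1955/70593: DF=(1 − 1955/70593·(0.963800+0.927600+0.908600+0.897400+0.878700+0.844900+0.833800))/(1+1955/70593) = 1609/2000 ≈ 0.804500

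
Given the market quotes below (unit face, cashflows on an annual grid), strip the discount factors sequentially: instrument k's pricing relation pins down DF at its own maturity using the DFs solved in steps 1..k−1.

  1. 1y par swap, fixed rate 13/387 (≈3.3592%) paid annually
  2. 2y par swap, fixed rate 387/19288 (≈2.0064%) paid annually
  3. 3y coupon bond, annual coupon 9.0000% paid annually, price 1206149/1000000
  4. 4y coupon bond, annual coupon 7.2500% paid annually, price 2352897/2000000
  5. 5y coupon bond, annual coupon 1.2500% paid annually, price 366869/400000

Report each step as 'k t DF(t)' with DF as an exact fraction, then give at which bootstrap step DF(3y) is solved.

step 1 [1y] swap r/1=13/387: DF=(1 − 13/387·(0))/(1+13/387) = 387/400 ≈ 0.967500
step 2 [2y] swap r/1=387/19288: DF=(1 − 387/19288·(0.967500))/(1+387/19288) = 9613/10000 ≈ 0.961300
step 3 [3y] bond c/1=9/100: DF=(1206149/1000000 − 9/100·(0.967500+0.961300))/(1+9/100) = 9473/10000 ≈ 0.947300
step 4 [4y] bond c/1=29/400: DF=(2352897/2000000 − 29/400·(0.967500+0.961300+0.947300))/(1+29/400) = 361/400 ≈ 0.902500
step 5 [5y] bond c/1=1/80: DF=(366869/400000 − 1/80·(0.967500+0.961300+0.947300+0.902500))/(1+1/80) = 537/625 ≈ 0.859200

1 1 387/400
2 2 9613/10000
3 3 9473/10000
4 4 361/400
5 5 537/625
DF(3y) is solved at step 3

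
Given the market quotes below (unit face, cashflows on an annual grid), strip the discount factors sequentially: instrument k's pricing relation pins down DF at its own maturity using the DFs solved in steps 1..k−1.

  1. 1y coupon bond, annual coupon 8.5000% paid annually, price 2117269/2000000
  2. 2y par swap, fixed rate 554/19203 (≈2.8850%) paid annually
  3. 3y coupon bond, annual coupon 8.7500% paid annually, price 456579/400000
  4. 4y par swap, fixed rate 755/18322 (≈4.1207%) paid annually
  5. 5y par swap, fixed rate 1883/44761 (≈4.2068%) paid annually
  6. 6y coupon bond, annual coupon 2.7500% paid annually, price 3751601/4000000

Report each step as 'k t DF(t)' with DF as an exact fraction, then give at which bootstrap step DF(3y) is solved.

1 1 9757/10000
2 2 4723/5000
3 3 8951/10000
4 4 849/1000
5 5 8117/10000
6 6 793/1000
DF(3y) is solved at step 3

step 1 [1y] bond c/1=17/200: DF=(2117269/2000000 − 17/200·(0))/(1+17/200) = 9757/10000 ≈ 0.975700
step 2 [2y] swap r/1=554/19203: DF=(1 − 554/19203·(0.975700))/(1+554/19203) = 4723/5000 ≈ 0.944600
step 3 [3y] bond c/1=7/80: DF=(456579/400000 − 7/80·(0.975700+0.944600))/(1+7/80) = 8951/10000 ≈ 0.895100
step 4 [4y] swap r/1=755/18322: DF=(1 − 755/18322·(0.975700+0.944600+0.895100))/(1+755/18322) = 849/1000 ≈ 0.849000
step 5 [5y] swap r/1=1883/44761: DF=(1 − 1883/44761·(0.975700+0.944600+0.895100+0.849000))/(1+1883/44761) = 8117/10000 ≈ 0.811700
step 6 [6y] bond c/1=11/400: DF=(3751601/4000000 − 11/400·(0.975700+0.944600+0.895100+0.849000+0.811700))/(1+11/400) = 793/1000 ≈ 0.793000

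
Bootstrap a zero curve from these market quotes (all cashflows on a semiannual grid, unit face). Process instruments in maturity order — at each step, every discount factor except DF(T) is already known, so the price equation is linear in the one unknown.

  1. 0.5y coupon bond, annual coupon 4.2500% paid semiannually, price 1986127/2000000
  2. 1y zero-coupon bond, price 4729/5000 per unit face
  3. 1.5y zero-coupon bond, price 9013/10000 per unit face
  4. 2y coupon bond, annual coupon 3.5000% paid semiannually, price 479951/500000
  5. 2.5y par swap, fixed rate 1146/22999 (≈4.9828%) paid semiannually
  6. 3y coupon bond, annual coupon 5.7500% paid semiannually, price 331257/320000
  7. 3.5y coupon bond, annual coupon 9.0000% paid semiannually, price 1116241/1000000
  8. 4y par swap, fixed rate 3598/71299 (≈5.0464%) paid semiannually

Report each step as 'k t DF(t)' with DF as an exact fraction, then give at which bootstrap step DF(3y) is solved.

1 1/2 2431/2500
2 1 4729/5000
3 3/2 9013/10000
4 2 8949/10000
5 5/2 4427/5000
6 3 8777/10000
7 7/2 8323/10000
8 4 8201/10000
DF(3y) is solved at step 6

step 1 [0.5y] bond c/2=17/800: DF=(1986127/2000000 − 17/800·(0))/(1+17/800) = 2431/2500 ≈ 0.972400
step 2 [1y] zero: DF = P = 4729/5000 ≈ 0.945800
step 3 [1.5y] zero: DF = P = 9013/10000 ≈ 0.901300
step 4 [2y] bond c/2=7/400: DF=(479951/500000 − 7/400·(0.972400+0.945800+0.901300))/(1+7/400) = 8949/10000 ≈ 0.894900
step 5 [2.5y] swap r/2=573/22999: DF=(1 − 573/22999·(0.972400+0.945800+0.901300+0.894900))/(1+573/22999) = 4427/5000 ≈ 0.885400
step 6 [3y] bond c/2=23/800: DF=(331257/320000 − 23/800·(0.972400+0.945800+0.901300+0.894900+0.885400))/(1+23/800) = 8777/10000 ≈ 0.877700
step 7 [3.5y] bond c/2=9/200: DF=(1116241/1000000 − 9/200·(0.972400+0.945800+0.901300+0.894900+0.885400+0.877700))/(1+9/200) = 8323/10000 ≈ 0.832300
step 8 [4y] swap r/2=1799/71299: DF=(1 − 1799/71299·(0.972400+0.945800+0.901300+0.894900+0.885400+0.877700+0.832300))/(1+1799/71299) = 8201/10000 ≈ 0.820100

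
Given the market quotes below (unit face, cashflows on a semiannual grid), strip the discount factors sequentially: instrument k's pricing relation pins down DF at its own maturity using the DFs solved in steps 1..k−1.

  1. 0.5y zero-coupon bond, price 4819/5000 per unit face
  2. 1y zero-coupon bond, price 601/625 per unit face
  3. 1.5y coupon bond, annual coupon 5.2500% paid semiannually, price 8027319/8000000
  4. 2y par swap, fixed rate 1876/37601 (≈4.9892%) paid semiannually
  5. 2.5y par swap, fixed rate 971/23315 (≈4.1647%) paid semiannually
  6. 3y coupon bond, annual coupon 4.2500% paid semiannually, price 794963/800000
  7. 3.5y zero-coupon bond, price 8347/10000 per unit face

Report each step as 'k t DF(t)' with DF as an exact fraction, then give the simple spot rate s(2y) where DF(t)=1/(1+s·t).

step 1 [0.5y] zero: DF = P = 4819/5000 ≈ 0.963800
step 2 [1y] zero: DF = P = 601/625 ≈ 0.961600
step 3 [1.5y] bond c/2=21/800: DF=(8027319/8000000 − 21/800·(0.963800+0.961600))/(1+21/800) = 1857/2000 ≈ 0.928500
step 4 [2y] swap r/2=938/37601: DF=(1 − 938/37601·(0.963800+0.961600+0.928500))/(1+938/37601) = 4531/5000 ≈ 0.906200
step 5 [2.5y] swap r/2=971/46630: DF=(1 − 971/46630·(0.963800+0.961600+0.928500+0.906200))/(1+971/46630) = 9029/10000 ≈ 0.902900
step 6 [3y] bond c/2=17/800: DF=(794963/800000 − 17/800·(0.963800+0.961600+0.928500+0.906200+0.902900))/(1+17/800) = 219/250 ≈ 0.876000
step 7 [3.5y] zero: DF = P = 8347/10000 ≈ 0.834700

1 1/2 4819/5000
2 1 601/625
3 3/2 1857/2000
4 2 4531/5000
5 5/2 9029/10000
6 3 219/250
7 7/2 8347/10000
s(2y) = (1/(4531/5000) − 1)/(2) = 469/9062 ≈ 5.1755%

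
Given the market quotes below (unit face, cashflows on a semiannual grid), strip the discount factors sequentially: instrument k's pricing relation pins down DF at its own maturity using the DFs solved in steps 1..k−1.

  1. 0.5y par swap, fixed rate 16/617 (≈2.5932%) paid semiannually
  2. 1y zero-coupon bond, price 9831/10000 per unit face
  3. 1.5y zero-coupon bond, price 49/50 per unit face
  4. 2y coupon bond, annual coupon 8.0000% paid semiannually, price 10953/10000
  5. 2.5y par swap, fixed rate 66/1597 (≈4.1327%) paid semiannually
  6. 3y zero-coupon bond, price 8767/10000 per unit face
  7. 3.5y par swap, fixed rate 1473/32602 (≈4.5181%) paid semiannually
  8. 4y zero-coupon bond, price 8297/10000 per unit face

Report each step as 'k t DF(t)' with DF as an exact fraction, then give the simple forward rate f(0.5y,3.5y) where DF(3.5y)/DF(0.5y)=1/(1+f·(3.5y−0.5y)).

1 1/2 617/625
2 1 9831/10000
3 3/2 49/50
4 2 9397/10000
5 5/2 901/1000
6 3 8767/10000
7 7/2 8527/10000
8 4 8297/10000
f(0.5y,3.5y) = ((617/625)/(8527/10000) − 1)/(3) = 1345/25581 ≈ 5.2578%

step 1 [0.5y] swap r/2=8/617: DF=(1 − 8/617·(0))/(1+8/617) = 617/625 ≈ 0.987200
step 2 [1y] zero: DF = P = 9831/10000 ≈ 0.983100
step 3 [1.5y] zero: DF = P = 49/50 ≈ 0.980000
step 4 [2y] bond c/2=1/25: DF=(10953/10000 − 1/25·(0.987200+0.983100+0.980000))/(1+1/25) = 9397/10000 ≈ 0.939700
step 5 [2.5y] swap r/2=33/1597: DF=(1 − 33/1597·(0.987200+0.983100+0.980000+0.939700))/(1+33/1597) = 901/1000 ≈ 0.901000
step 6 [3y] zero: DF = P = 8767/10000 ≈ 0.876700
step 7 [3.5y] swap r/2=1473/65204: DF=(1 − 1473/65204·(0.987200+0.983100+0.980000+0.939700+0.901000+0.876700))/(1+1473/65204) = 8527/10000 ≈ 0.852700
step 8 [4y] zero: DF = P = 8297/10000 ≈ 0.829700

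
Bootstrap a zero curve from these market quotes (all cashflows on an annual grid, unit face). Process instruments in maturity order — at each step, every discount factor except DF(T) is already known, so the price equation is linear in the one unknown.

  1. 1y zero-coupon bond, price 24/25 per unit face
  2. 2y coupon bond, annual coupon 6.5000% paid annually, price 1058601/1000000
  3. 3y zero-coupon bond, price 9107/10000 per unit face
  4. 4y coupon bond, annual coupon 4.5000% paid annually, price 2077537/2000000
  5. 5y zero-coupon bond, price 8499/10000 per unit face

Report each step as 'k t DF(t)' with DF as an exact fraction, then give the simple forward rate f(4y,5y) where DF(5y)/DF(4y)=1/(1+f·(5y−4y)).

step 1 [1y] zero: DF = P = 24/25 ≈ 0.960000
step 2 [2y] bond c/1=13/200: DF=(1058601/1000000 − 13/200·(0.960000))/(1+13/200) = 4677/5000 ≈ 0.935400
step 3 [3y] zero: DF = P = 9107/10000 ≈ 0.910700
step 4 [4y] bond c/1=9/200: DF=(2077537/2000000 − 9/200·(0.960000+0.935400+0.910700))/(1+9/200) = 2183/2500 ≈ 0.873200
step 5 [5y] zero: DF = P = 8499/10000 ≈ 0.849900

1 1 24/25
2 2 4677/5000
3 3 9107/10000
4 4 2183/2500
5 5 8499/10000
f(4y,5y) = ((2183/2500)/(8499/10000) − 1)/(1) = 233/8499 ≈ 2.7415%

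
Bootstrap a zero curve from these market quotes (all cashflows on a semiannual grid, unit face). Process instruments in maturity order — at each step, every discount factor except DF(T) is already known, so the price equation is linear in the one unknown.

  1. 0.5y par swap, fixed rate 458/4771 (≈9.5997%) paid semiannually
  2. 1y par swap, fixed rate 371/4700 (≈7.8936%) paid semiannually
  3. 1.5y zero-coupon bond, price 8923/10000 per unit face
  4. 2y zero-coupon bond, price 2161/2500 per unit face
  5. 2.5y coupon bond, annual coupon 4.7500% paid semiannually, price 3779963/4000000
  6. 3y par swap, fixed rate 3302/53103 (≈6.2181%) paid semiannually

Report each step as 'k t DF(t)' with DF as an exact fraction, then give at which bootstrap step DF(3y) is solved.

step 1 [0.5y] swap r/2=229/4771: DF=(1 − 229/4771·(0))/(1+229/4771) = 4771/5000 ≈ 0.954200
step 2 [1y] swap r/2=371/9400: DF=(1 − 371/9400·(0.954200))/(1+371/9400) = 4629/5000 ≈ 0.925800
step 3 [1.5y] zero: DF = P = 8923/10000 ≈ 0.892300
step 4 [2y] zero: DF = P = 2161/2500 ≈ 0.864400
step 5 [2.5y] bond c/2=19/800: DF=(3779963/4000000 − 19/800·(0.954200+0.925800+0.892300+0.864400))/(1+19/800) = 8387/10000 ≈ 0.838700
step 6 [3y] swap r/2=1651/53103: DF=(1 − 1651/53103·(0.954200+0.925800+0.892300+0.864400+0.838700))/(1+1651/53103) = 8349/10000 ≈ 0.834900

1 1/2 4771/5000
2 1 4629/5000
3 3/2 8923/10000
4 2 2161/2500
5 5/2 8387/10000
6 3 8349/10000
DF(3y) is solved at step 6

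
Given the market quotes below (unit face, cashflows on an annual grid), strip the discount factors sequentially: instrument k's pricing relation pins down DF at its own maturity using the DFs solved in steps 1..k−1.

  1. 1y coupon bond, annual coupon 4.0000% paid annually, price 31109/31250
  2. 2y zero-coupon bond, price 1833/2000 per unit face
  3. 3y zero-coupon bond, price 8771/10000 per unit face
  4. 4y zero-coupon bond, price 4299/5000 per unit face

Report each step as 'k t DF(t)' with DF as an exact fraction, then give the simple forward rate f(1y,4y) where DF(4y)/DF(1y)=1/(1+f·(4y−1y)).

step 1 [1y] bond c/1=1/25: DF=(31109/31250 − 1/25·(0))/(1+1/25) = 2393/2500 ≈ 0.957200
step 2 [2y] zero: DF = P = 1833/2000 ≈ 0.916500
step 3 [3y] zero: DF = P = 8771/10000 ≈ 0.877100
step 4 [4y] zero: DF = P = 4299/5000 ≈ 0.859800

1 1 2393/2500
2 2 1833/2000
3 3 8771/10000
4 4 4299/5000
f(1y,4y) = ((2393/2500)/(4299/5000) − 1)/(3) = 487/12897 ≈ 3.7761%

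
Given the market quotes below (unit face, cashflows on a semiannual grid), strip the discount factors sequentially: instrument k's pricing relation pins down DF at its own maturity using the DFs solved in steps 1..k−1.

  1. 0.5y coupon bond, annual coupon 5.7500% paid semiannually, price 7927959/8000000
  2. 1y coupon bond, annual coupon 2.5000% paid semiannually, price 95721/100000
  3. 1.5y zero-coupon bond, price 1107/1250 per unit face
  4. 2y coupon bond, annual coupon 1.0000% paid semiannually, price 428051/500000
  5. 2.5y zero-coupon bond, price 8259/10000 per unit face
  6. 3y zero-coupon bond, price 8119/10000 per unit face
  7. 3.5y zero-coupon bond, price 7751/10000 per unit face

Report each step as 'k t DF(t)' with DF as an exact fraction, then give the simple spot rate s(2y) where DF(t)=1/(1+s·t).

step 1 [0.5y] bond c/2=23/800: DF=(7927959/8000000 − 23/800·(0))/(1+23/800) = 9633/10000 ≈ 0.963300
step 2 [1y] bond c/2=1/80: DF=(95721/100000 − 1/80·(0.963300))/(1+1/80) = 1867/2000 ≈ 0.933500
step 3 [1.5y] zero: DF = P = 1107/1250 ≈ 0.885600
step 4 [2y] bond c/2=1/200: DF=(428051/500000 − 1/200·(0.963300+0.933500+0.885600))/(1+1/200) = 419/500 ≈ 0.838000
step 5 [2.5y] zero: DF = P = 8259/10000 ≈ 0.825900
step 6 [3y] zero: DF = P = 8119/10000 ≈ 0.811900
step 7 [3.5y] zero: DF = P = 7751/10000 ≈ 0.775100

1 1/2 9633/10000
2 1 1867/2000
3 3/2 1107/1250
4 2 419/500
5 5/2 8259/10000
6 3 8119/10000
7 7/2 7751/10000
s(2y) = (1/(419/500) − 1)/(2) = 81/838 ≈ 9.6659%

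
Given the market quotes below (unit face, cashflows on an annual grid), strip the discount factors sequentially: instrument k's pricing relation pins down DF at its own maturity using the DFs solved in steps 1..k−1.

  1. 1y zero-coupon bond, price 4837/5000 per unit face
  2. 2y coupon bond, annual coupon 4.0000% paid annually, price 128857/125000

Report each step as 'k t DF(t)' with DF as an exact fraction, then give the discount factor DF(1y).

1 1 4837/5000
2 2 477/500
DF(1y) = 4837/5000 ≈ 0.967400

step 1 [1y] zero: DF = P = 4837/5000 ≈ 0.967400
step 2 [2y] bond c/1=1/25: DF=(128857/125000 − 1/25·(0.967400))/(1+1/25) = 477/500 ≈ 0.954000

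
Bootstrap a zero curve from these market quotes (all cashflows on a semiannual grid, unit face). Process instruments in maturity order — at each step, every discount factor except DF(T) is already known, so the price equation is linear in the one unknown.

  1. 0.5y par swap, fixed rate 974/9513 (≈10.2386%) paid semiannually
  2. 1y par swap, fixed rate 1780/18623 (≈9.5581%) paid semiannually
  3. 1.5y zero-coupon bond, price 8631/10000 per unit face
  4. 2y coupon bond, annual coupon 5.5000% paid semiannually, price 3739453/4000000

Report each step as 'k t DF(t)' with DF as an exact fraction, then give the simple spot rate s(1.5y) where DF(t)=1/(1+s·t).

step 1 [0.5y] swap r/2=487/9513: DF=(1 − 487/9513·(0))/(1+487/9513) = 9513/10000 ≈ 0.951300
step 2 [1y] swap r/2=890/18623: DF=(1 − 890/18623·(0.951300))/(1+890/18623) = 911/1000 ≈ 0.911000
step 3 [1.5y] zero: DF = P = 8631/10000 ≈ 0.863100
step 4 [2y] bond c/2=11/400: DF=(3739453/4000000 − 11/400·(0.951300+0.911000+0.863100))/(1+11/400) = 8369/10000 ≈ 0.836900

1 1/2 9513/10000
2 1 911/1000
3 3/2 8631/10000
4 2 8369/10000
s(1.5y) = (1/(8631/10000) − 1)/(3/2) = 2738/25893 ≈ 10.5743%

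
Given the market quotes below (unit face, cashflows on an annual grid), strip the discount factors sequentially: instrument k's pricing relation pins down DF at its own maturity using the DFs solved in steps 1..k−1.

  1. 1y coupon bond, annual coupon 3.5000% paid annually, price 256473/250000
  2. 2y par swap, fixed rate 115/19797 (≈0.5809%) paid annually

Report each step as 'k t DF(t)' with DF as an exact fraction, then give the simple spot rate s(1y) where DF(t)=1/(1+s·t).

1 1 1239/1250
2 2 1977/2000
s(1y) = (1/(1239/1250) − 1)/(1) = 11/1239 ≈ 0.8878%

step 1 [1y] bond c/1=7/200: DF=(256473/250000 − 7/200·(0))/(1+7/200) = 1239/1250 ≈ 0.991200
step 2 [2y] swap r/1=115/19797: DF=(1 − 115/19797·(0.991200))/(1+115/19797) = 1977/2000 ≈ 0.988500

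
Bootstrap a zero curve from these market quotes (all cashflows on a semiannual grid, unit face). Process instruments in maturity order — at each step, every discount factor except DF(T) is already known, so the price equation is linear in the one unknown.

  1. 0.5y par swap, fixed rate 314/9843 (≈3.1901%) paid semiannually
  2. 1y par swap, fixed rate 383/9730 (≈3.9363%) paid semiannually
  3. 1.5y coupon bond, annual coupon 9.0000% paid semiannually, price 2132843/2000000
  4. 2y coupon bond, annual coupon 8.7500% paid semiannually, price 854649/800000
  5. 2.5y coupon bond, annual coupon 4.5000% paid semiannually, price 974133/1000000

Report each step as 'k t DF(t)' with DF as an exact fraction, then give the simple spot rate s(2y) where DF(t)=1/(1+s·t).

1 1/2 9843/10000
2 1 9617/10000
3 3/2 9367/10000
4 2 9027/10000
5 5/2 4347/5000
s(2y) = (1/(9027/10000) − 1)/(2) = 973/18054 ≈ 5.3894%

step 1 [0.5y] swap r/2=157/9843: DF=(1 − 157/9843·(0))/(1+157/9843) = 9843/10000 ≈ 0.984300
step 2 [1y] swap r/2=383/19460: DF=(1 − 383/19460·(0.984300))/(1+383/19460) = 9617/10000 ≈ 0.961700
step 3 [1.5y] bond c/2=9/200: DF=(2132843/2000000 − 9/200·(0.984300+0.961700))/(1+9/200) = 9367/10000 ≈ 0.936700
step 4 [2y] bond c/2=7/160: DF=(854649/800000 − 7/160·(0.984300+0.961700+0.936700))/(1+7/160) = 9027/10000 ≈ 0.902700
step 5 [2.5y] bond c/2=9/400: DF=(974133/1000000 − 9/400·(0.984300+0.961700+0.936700+0.902700))/(1+9/400) = 4347/5000 ≈ 0.869400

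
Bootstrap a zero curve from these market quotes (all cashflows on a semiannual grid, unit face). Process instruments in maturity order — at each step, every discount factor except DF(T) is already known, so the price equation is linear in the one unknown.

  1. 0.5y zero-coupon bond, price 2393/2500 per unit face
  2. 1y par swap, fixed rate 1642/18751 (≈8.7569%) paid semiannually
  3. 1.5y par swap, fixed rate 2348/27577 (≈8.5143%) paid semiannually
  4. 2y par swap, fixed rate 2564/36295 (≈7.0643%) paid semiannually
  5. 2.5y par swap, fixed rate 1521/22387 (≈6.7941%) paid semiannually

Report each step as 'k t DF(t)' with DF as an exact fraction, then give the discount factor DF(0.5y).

step 1 [0.5y] zero: DF = P = 2393/2500 ≈ 0.957200
step 2 [1y] swap r/2=821/18751: DF=(1 − 821/18751·(0.957200))/(1+821/18751) = 9179/10000 ≈ 0.917900
step 3 [1.5y] swap r/2=1174/27577: DF=(1 − 1174/27577·(0.957200+0.917900))/(1+1174/27577) = 4413/5000 ≈ 0.882600
step 4 [2y] swap r/2=1282/36295: DF=(1 − 1282/36295·(0.957200+0.917900+0.882600))/(1+1282/36295) = 4359/5000 ≈ 0.871800
step 5 [2.5y] swap r/2=1521/44774: DF=(1 − 1521/44774·(0.957200+0.917900+0.882600+0.871800))/(1+1521/44774) = 8479/10000 ≈ 0.847900

1 1/2 2393/2500
2 1 9179/10000
3 3/2 4413/5000
4 2 4359/5000
5 5/2 8479/10000
DF(0.5y) = 2393/2500 ≈ 0.957200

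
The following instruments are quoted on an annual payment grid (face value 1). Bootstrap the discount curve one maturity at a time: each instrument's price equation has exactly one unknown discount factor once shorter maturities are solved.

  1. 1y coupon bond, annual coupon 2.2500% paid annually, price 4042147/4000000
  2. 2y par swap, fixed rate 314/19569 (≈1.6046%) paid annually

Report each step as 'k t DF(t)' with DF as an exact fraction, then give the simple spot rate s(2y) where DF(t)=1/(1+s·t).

step 1 [1y] bond c/1=9/400: DF=(4042147/4000000 − 9/400·(0))/(1+9/400) = 9883/10000 ≈ 0.988300
step 2 [2y] swap r/1=314/19569: DF=(1 − 314/19569·(0.988300))/(1+314/19569) = 4843/5000 ≈ 0.968600

1 1 9883/10000
2 2 4843/5000
s(2y) = (1/(4843/5000) − 1)/(2) = 157/9686 ≈ 1.6209%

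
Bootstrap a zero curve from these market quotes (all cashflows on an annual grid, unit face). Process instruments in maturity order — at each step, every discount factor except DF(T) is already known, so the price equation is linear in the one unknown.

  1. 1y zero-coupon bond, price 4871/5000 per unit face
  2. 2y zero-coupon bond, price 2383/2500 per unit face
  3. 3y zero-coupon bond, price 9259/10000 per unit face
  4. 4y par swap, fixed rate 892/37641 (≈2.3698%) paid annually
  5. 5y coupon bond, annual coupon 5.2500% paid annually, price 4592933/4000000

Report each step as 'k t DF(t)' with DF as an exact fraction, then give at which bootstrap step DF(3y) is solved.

1 1 4871/5000
2 2 2383/2500
3 3 9259/10000
4 4 2277/2500
5 5 1129/1250
DF(3y) is solved at step 3

step 1 [1y] zero: DF = P = 4871/5000 ≈ 0.974200
step 2 [2y] zero: DF = P = 2383/2500 ≈ 0.953200
step 3 [3y] zero: DF = P = 9259/10000 ≈ 0.925900
step 4 [4y] swap r/1=892/37641: DF=(1 − 892/37641·(0.974200+0.953200+0.925900))/(1+892/37641) = 2277/2500 ≈ 0.910800
step 5 [5y] bond c/1=21/400: DF=(4592933/4000000 − 21/400·(0.974200+0.953200+0.925900+0.910800))/(1+21/400) = 1129/1250 ≈ 0.903200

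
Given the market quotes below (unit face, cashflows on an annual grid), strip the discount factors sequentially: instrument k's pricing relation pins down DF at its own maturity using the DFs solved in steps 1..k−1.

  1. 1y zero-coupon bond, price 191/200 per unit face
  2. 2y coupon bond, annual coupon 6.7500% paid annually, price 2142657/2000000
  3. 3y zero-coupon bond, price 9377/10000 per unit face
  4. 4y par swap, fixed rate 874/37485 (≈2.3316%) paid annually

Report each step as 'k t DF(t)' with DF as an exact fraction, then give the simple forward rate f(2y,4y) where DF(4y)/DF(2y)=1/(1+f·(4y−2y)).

step 1 [1y] zero: DF = P = 191/200 ≈ 0.955000
step 2 [2y] bond c/1=27/400: DF=(2142657/2000000 − 27/400·(0.955000))/(1+27/400) = 1179/1250 ≈ 0.943200
step 3 [3y] zero: DF = P = 9377/10000 ≈ 0.937700
step 4 [4y] swap r/1=874/37485: DF=(1 − 874/37485·(0.955000+0.943200+0.937700))/(1+874/37485) = 4563/5000 ≈ 0.912600

1 1 191/200
2 2 1179/1250
3 3 9377/10000
4 4 4563/5000
f(2y,4y) = ((1179/1250)/(4563/5000) − 1)/(2) = 17/1014 ≈ 1.6765%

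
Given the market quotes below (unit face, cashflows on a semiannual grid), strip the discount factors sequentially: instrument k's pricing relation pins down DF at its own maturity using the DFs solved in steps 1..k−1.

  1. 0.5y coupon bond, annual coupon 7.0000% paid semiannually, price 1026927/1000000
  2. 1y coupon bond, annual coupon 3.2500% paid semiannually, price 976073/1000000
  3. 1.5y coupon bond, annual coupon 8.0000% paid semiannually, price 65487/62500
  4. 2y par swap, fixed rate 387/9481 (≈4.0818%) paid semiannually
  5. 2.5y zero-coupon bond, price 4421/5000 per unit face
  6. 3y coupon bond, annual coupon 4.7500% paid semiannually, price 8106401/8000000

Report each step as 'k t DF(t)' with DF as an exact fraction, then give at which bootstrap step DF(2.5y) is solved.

step 1 [0.5y] bond c/2=7/200: DF=(1026927/1000000 − 7/200·(0))/(1+7/200) = 4961/5000 ≈ 0.992200
step 2 [1y] bond c/2=13/800: DF=(976073/1000000 − 13/800·(0.992200))/(1+13/800) = 4723/5000 ≈ 0.944600
step 3 [1.5y] bond c/2=1/25: DF=(65487/62500 − 1/25·(0.992200+0.944600))/(1+1/25) = 933/1000 ≈ 0.933000
step 4 [2y] swap r/2=387/18962: DF=(1 − 387/18962·(0.992200+0.944600+0.933000))/(1+387/18962) = 4613/5000 ≈ 0.922600
step 5 [2.5y] zero: DF = P = 4421/5000 ≈ 0.884200
step 6 [3y] bond c/2=19/800: DF=(8106401/8000000 − 19/800·(0.992200+0.944600+0.933000+0.922600+0.884200))/(1+19/800) = 8813/10000 ≈ 0.881300

1 1/2 4961/5000
2 1 4723/5000
3 3/2 933/1000
4 2 4613/5000
5 5/2 4421/5000
6 3 8813/10000
DF(2.5y) is solved at step 5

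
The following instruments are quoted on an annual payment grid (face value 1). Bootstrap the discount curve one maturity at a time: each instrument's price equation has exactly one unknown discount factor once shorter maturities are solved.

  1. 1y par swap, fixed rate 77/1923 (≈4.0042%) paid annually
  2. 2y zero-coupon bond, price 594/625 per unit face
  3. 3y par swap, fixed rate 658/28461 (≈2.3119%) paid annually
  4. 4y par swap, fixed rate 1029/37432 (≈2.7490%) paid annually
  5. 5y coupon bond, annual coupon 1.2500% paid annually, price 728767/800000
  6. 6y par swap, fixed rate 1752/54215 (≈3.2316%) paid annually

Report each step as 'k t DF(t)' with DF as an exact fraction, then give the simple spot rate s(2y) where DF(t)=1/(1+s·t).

1 1 1923/2000
2 2 594/625
3 3 4671/5000
4 4 8971/10000
5 5 1707/2000
6 6 1031/1250
s(2y) = (1/(594/625) − 1)/(2) = 31/1188 ≈ 2.6094%

step 1 [1y] swap r/1=77/1923: DF=(1 − 77/1923·(0))/(1+77/1923) = 1923/2000 ≈ 0.961500
step 2 [2y] zero: DF = P = 594/625 ≈ 0.950400
step 3 [3y] swap r/1=658/28461: DF=(1 − 658/28461·(0.961500+0.950400))/(1+658/28461) = 4671/5000 ≈ 0.934200
step 4 [4y] swap r/1=1029/37432: DF=(1 − 1029/37432·(0.961500+0.950400+0.934200))/(1+1029/37432) = 8971/10000 ≈ 0.897100
step 5 [5y] bond c/1=1/80: DF=(728767/800000 − 1/80·(0.961500+0.950400+0.934200+0.897100))/(1+1/80) = 1707/2000 ≈ 0.853500
step 6 [6y] swap r/1=1752/54215: DF=(1 − 1752/54215·(0.961500+0.950400+0.934200+0.897100+0.853500))/(1+1752/54215) = 1031/1250 ≈ 0.824800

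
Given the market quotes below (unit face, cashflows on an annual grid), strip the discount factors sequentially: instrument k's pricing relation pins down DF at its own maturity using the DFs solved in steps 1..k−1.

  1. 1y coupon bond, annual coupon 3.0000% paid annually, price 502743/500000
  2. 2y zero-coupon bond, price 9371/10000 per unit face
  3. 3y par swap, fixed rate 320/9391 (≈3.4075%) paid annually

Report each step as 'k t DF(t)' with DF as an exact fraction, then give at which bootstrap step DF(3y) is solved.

step 1 [1y] bond c/1=3/100: DF=(502743/500000 − 3/100·(0))/(1+3/100) = 4881/5000 ≈ 0.976200
step 2 [2y] zero: DF = P = 9371/10000 ≈ 0.937100
step 3 [3y] swap r/1=320/9391: DF=(1 − 320/9391·(0.976200+0.937100))/(1+320/9391) = 113/125 ≈ 0.904000

1 1 4881/5000
2 2 9371/10000
3 3 113/125
DF(3y) is solved at step 3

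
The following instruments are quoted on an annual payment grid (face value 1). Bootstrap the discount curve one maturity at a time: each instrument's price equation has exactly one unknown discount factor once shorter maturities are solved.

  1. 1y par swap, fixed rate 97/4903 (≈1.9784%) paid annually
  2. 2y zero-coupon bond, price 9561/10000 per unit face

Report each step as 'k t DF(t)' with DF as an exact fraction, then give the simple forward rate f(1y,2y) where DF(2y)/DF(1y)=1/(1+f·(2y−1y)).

step 1 [1y] swap r/1=97/4903: DF=(1 − 97/4903·(0))/(1+97/4903) = 4903/5000 ≈ 0.980600
step 2 [2y] zero: DF = P = 9561/10000 ≈ 0.956100

1 1 4903/5000
2 2 9561/10000
f(1y,2y) = ((4903/5000)/(9561/10000) − 1)/(1) = 245/9561 ≈ 2.5625%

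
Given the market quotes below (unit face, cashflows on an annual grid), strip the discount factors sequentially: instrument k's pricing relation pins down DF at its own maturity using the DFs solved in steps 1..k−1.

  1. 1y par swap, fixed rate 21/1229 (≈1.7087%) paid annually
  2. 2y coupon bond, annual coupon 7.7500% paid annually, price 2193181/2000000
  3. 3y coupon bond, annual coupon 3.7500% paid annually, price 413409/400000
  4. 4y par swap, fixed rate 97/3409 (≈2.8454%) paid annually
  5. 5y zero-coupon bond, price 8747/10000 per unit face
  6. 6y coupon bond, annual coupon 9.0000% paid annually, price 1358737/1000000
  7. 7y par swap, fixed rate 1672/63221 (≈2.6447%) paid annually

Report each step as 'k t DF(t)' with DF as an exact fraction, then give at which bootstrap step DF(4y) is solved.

step 1 [1y] swap r/1=21/1229: DF=(1 − 21/1229·(0))/(1+21/1229) = 1229/1250 ≈ 0.983200
step 2 [2y] bond c/1=31/400: DF=(2193181/2000000 − 31/400·(0.983200))/(1+31/400) = 947/1000 ≈ 0.947000
step 3 [3y] bond c/1=3/80: DF=(413409/400000 − 3/80·(0.983200+0.947000))/(1+3/80) = 579/625 ≈ 0.926400
step 4 [4y] swap r/1=97/3409: DF=(1 − 97/3409·(0.983200+0.947000+0.926400))/(1+97/3409) = 8933/10000 ≈ 0.893300
step 5 [5y] zero: DF = P = 8747/10000 ≈ 0.874700
step 6 [6y] bond c/1=9/100: DF=(1358737/1000000 − 9/100·(0.983200+0.947000+0.926400+0.893300+0.874700))/(1+9/100) = 8647/10000 ≈ 0.864700
step 7 [7y] swap r/1=1672/63221: DF=(1 − 1672/63221·(0.983200+0.947000+0.926400+0.893300+0.874700+0.864700))/(1+1672/63221) = 1041/1250 ≈ 0.832800

1 1 1229/1250
2 2 947/1000
3 3 579/625
4 4 8933/10000
5 5 8747/10000
6 6 8647/10000
7 7 1041/1250
DF(4y) is solved at step 4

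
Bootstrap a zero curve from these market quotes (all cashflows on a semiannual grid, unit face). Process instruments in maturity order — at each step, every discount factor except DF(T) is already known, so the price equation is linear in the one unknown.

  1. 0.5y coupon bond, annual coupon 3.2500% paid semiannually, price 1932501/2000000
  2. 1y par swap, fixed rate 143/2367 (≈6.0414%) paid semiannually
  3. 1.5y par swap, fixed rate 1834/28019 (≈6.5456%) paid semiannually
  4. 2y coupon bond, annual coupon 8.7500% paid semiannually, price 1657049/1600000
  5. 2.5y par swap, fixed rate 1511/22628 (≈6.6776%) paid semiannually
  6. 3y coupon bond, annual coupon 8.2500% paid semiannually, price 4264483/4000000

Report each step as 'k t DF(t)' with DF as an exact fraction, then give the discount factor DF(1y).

1 1/2 2377/2500
2 1 2357/2500
3 3/2 9083/10000
4 2 2187/2500
5 5/2 8489/10000
6 3 4223/5000
DF(1y) = 2357/2500 ≈ 0.942800

step 1 [0.5y] bond c/2=13/800: DF=(1932501/2000000 − 13/800·(0))/(1+13/800) = 2377/2500 ≈ 0.950800
step 2 [1y] swap r/2=143/4734: DF=(1 − 143/4734·(0.950800))/(1+143/4734) = 2357/2500 ≈ 0.942800
step 3 [1.5y] swap r/2=917/28019: DF=(1 − 917/28019·(0.950800+0.942800))/(1+917/28019) = 9083/10000 ≈ 0.908300
step 4 [2y] bond c/2=7/160: DF=(1657049/1600000 − 7/160·(0.950800+0.942800+0.908300))/(1+7/160) = 2187/2500 ≈ 0.874800
step 5 [2.5y] swap r/2=1511/45256: DF=(1 − 1511/45256·(0.950800+0.942800+0.908300+0.874800))/(1+1511/45256) = 8489/10000 ≈ 0.848900
step 6 [3y] bond c/2=33/800: DF=(4264483/4000000 − 33/800·(0.950800+0.942800+0.908300+0.874800+0.848900))/(1+33/800) = 4223/5000 ≈ 0.844600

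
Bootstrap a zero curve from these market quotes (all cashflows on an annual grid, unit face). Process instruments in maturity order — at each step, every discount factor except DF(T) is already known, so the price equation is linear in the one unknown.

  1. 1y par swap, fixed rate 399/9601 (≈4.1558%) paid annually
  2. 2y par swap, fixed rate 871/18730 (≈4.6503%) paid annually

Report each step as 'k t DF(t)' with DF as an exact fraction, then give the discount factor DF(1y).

1 1 9601/10000
2 2 9129/10000
DF(1y) = 9601/10000 ≈ 0.960100

step 1 [1y] swap r/1=399/9601: DF=(1 − 399/9601·(0))/(1+399/9601) = 9601/10000 ≈ 0.960100
step 2 [2y] swap r/1=871/18730: DF=(1 − 871/18730·(0.960100))/(1+871/18730) = 9129/10000 ≈ 0.912900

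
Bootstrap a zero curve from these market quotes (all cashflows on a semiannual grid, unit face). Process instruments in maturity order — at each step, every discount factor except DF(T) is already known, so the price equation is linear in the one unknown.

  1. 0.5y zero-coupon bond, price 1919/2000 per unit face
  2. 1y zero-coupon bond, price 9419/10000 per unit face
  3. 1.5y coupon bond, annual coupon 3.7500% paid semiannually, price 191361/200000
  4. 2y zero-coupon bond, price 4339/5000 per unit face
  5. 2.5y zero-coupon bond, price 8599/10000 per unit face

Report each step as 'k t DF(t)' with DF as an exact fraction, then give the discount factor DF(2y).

1 1/2 1919/2000
2 1 9419/10000
3 3/2 4521/5000
4 2 4339/5000
5 5/2 8599/10000
DF(2y) = 4339/5000 ≈ 0.867800

step 1 [0.5y] zero: DF = P = 1919/2000 ≈ 0.959500
step 2 [1y] zero: DF = P = 9419/10000 ≈ 0.941900
step 3 [1.5y] bond c/2=3/160: DF=(191361/200000 − 3/160·(0.959500+0.941900))/(1+3/160) = 4521/5000 ≈ 0.904200
step 4 [2y] zero: DF = P = 4339/5000 ≈ 0.867800
step 5 [2.5y] zero: DF = P = 8599/10000 ≈ 0.859900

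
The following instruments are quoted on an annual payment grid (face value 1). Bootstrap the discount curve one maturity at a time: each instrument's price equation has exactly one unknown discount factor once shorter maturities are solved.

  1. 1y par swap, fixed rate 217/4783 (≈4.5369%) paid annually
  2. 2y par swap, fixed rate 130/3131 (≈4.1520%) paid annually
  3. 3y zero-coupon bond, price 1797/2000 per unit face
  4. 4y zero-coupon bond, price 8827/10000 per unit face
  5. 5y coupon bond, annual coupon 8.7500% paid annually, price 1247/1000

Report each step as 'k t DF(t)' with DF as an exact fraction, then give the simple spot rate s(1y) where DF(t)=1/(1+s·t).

1 1 4783/5000
2 2 461/500
3 3 1797/2000
4 4 8827/10000
5 5 4261/5000
s(1y) = (1/(4783/5000) − 1)/(1) = 217/4783 ≈ 4.5369%

step 1 [1y] swap r/1=217/4783: DF=(1 − 217/4783·(0))/(1+217/4783) = 4783/5000 ≈ 0.956600
step 2 [2y] swap r/1=130/3131: DF=(1 − 130/3131·(0.956600))/(1+130/3131) = 461/500 ≈ 0.922000
step 3 [3y] zero: DF = P = 1797/2000 ≈ 0.898500
step 4 [4y] zero: DF = P = 8827/10000 ≈ 0.882700
step 5 [5y] bond c/1=7/80: DF=(1247/1000 − 7/80·(0.956600+0.922000+0.898500+0.882700))/(1+7/80) = 4261/5000 ≈ 0.852200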